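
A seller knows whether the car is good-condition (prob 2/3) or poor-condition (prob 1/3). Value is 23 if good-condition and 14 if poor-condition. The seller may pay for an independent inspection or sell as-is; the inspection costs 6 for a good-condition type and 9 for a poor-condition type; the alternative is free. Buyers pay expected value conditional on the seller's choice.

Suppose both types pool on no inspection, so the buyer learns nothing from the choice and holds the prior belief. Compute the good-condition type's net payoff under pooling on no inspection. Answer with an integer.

20

Pooled price = 2/3·23 + 1/3·14 = 20.
good-condition pays no cost for no inspection, so net payoff = 20.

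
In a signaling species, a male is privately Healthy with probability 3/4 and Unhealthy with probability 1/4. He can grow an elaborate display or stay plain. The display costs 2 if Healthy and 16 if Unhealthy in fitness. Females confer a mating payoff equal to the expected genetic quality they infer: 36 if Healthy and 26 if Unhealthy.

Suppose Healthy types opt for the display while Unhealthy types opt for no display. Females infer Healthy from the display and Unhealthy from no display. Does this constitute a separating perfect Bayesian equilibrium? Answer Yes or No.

Yes

Under these beliefs, the display earns mating payoff 36 and no display earns mating payoff 26.
Healthy: the display nets 36 − 2 = 34; no display nets 26. Healthy prefers the display.
Unhealthy: the display nets 36 − 16 = 20; no display nets 26. Unhealthy prefers no display.
Neither type deviates, so the separating profile is an equilibrium.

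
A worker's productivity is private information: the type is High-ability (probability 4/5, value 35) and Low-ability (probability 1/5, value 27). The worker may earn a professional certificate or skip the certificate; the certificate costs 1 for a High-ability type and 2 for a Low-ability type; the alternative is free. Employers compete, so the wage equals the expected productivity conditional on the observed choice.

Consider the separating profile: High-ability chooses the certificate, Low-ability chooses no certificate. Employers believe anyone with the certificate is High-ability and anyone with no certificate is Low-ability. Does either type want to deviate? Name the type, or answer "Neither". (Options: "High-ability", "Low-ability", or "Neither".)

The certificate pays 35; no certificate pays 27.
High-ability: assigned the certificate, nets 35 − 1 = 34; deviating to no certificate nets 27.
Low-ability: assigned no certificate, nets 27; deviating to the certificate nets 35 − 2 = 33.
The Low-ability type gains 6 by deviating.

Low-ability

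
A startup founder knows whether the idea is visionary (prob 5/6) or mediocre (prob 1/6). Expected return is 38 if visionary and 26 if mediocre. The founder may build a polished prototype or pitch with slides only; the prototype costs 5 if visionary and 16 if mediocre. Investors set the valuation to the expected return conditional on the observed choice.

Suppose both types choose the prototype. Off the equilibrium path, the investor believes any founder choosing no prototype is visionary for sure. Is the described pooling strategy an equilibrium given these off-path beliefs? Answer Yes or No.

No

On path, the investor holds the prior and pays 5/6·38 + 1/6·26 = 36. Off path (no prototype), believing visionary, it pays 38.
visionary: the prototype nets 36 − 5 = 31; no prototype nets 38. visionary would deviate.
mediocre: the prototype nets 36 − 16 = 20; no prototype nets 38. mediocre would deviate.
A type deviates, so pooling fails.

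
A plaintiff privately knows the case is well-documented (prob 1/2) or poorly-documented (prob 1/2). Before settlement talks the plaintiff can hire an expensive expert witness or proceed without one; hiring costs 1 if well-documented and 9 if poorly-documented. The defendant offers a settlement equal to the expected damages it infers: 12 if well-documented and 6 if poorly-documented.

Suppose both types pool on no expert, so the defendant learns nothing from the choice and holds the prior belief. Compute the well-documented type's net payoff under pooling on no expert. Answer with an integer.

9

Pooled settlement = 1/2·12 + 1/2·6 = 9.
well-documented pays no cost for no expert, so net payoff = 9.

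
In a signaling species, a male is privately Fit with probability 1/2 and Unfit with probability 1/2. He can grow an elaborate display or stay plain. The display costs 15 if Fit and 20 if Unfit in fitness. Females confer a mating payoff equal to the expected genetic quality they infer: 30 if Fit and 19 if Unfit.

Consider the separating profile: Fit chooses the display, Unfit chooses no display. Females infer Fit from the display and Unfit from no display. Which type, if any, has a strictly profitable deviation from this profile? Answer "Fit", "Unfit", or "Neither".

The display pays 30; no display pays 19.
Fit: assigned the display, nets 30 − 15 = 15; deviating to no display nets 19.
Unfit: assigned no display, nets 19; deviating to the display nets 30 − 20 = 10.
The Fit type gains 4 by deviating.

Fit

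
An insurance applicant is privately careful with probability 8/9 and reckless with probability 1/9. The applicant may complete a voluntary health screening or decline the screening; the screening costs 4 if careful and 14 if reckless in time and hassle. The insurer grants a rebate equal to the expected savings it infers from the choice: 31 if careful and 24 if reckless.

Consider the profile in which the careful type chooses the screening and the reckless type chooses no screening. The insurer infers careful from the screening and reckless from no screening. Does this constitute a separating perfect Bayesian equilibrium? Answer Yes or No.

Yes

Under these beliefs, the screening earns rebate 31 and no screening earns rebate 24.
careful: the screening nets 31 − 4 = 27; no screening nets 24. careful prefers the screening.
reckless: the screening nets 31 − 14 = 17; no screening nets 24. reckless prefers no screening.
Neither type deviates, so the separating profile is an equilibrium.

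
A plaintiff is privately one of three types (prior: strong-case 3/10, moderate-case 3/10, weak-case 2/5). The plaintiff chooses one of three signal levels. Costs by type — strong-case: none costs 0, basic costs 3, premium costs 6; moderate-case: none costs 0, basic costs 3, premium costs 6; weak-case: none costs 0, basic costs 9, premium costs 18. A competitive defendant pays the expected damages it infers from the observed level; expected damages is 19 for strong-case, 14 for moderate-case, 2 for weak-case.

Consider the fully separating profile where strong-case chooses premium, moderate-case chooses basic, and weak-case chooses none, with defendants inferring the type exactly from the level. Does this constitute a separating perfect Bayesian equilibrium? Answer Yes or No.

No

Separating settlements: premium → 19, basic → 14, none → 2.
strong-case (assigned premium): none: 2 − 0 = 2; basic: 14 − 3 = 11; premium: 19 − 6 = 13. strong-case stays.
moderate-case (assigned basic): none: 2 − 0 = 2; basic: 14 − 3 = 11; premium: 19 − 6 = 13. moderate-case prefers premium.
weak-case (assigned none): none: 2 − 0 = 2; basic: 14 − 9 = 5; premium: 19 − 18 = 1. weak-case prefers basic.
At least one type deviates; the separating profile fails.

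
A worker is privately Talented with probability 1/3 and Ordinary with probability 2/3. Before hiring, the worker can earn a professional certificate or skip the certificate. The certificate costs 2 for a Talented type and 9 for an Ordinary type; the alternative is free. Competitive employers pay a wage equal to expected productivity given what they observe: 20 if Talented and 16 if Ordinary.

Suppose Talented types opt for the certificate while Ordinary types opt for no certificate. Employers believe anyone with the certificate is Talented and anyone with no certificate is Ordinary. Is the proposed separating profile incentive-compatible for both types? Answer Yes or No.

Under these beliefs, the certificate earns wage 20 and no certificate earns wage 16.
Talented: the certificate nets 20 − 2 = 18; no certificate nets 16. Talented prefers the certificate.
Ordinary: the certificate nets 20 − 9 = 11; no certificate nets 16. Ordinary prefers no certificate.
Neither type deviates, so the separating profile is an equilibrium.

Yes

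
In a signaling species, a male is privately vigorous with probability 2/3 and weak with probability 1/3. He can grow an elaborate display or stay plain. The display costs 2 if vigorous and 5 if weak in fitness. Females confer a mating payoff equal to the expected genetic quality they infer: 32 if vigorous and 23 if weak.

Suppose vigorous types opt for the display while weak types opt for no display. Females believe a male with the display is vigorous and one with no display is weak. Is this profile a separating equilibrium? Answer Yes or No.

Under these beliefs, the display earns mating payoff 32 and no display earns mating payoff 23.
vigorous: the display nets 32 − 2 = 30; no display nets 23. vigorous prefers the display.
weak: the display nets 32 − 5 = 27; no display nets 23. weak would deviate to the display.
weak has a profitable deviation, so the profile is not an equilibrium.

No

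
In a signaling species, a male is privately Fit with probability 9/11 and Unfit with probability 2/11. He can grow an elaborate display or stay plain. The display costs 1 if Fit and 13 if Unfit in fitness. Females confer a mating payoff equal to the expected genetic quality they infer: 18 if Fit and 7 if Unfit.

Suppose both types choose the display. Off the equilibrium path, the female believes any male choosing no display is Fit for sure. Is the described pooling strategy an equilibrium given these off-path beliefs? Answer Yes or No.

No

On path, the female holds the prior and pays 9/11·18 + 2/11·7 = 16. Off path (no display), believing Fit, it pays 18.
Fit: the display nets 16 − 1 = 15; no display nets 18. Fit would deviate.
Unfit: the display nets 16 − 13 = 3; no display nets 18. Unfit would deviate.
A type deviates, so pooling fails.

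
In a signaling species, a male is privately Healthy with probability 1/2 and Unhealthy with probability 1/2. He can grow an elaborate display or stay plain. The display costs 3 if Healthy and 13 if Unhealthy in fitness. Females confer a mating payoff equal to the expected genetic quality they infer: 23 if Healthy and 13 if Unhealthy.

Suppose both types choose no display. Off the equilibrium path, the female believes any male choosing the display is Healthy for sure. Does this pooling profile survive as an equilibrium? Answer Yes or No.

No

On path, the female holds the prior and pays 1/2·23 + 1/2·13 = 18. Off path (the display), believing Healthy, it pays 23.
Healthy: no display nets 18; the display nets 23 − 3 = 20. Healthy would deviate.
Unhealthy: no display nets 18; the display nets 23 − 13 = 10. Unhealthy stays.
A type deviates, so pooling fails.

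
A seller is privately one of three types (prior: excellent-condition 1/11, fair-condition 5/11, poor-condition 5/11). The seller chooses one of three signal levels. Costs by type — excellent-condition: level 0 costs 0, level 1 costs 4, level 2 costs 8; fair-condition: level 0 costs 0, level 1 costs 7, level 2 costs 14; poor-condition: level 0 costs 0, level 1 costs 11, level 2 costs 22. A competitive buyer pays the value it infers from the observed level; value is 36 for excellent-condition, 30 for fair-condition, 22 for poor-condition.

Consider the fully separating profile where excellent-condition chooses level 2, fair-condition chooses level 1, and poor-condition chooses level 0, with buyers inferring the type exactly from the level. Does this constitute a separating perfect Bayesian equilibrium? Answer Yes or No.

Separating prices: level 2 → 36, level 1 → 30, level 0 → 22.
excellent-condition (assigned level 2): level 0: 22 − 0 = 22; level 1: 30 − 4 = 26; level 2: 36 − 8 = 28. excellent-condition stays.
fair-condition (assigned level 1): level 0: 22 − 0 = 22; level 1: 30 − 7 = 23; level 2: 36 − 14 = 22. fair-condition stays.
poor-condition (assigned level 0): level 0: 22 − 0 = 22; level 1: 30 − 11 = 19; level 2: 36 − 22 = 14. poor-condition stays.
Every type prefers its assigned level; separation holds.

Yes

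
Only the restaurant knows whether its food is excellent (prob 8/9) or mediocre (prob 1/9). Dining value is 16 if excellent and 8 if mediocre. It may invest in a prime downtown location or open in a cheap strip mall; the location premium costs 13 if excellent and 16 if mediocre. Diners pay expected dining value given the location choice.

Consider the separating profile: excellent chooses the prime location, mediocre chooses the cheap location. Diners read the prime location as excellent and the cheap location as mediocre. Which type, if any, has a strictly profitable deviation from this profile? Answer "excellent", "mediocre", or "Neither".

The prime location pays 16; the cheap location pays 8.
excellent: assigned the prime location, nets 16 − 13 = 3; deviating to the cheap location nets 8.
mediocre: assigned the cheap location, nets 8; deviating to the prime location nets 16 − 16 = 0.
The excellent type gains 5 by deviating.

excellent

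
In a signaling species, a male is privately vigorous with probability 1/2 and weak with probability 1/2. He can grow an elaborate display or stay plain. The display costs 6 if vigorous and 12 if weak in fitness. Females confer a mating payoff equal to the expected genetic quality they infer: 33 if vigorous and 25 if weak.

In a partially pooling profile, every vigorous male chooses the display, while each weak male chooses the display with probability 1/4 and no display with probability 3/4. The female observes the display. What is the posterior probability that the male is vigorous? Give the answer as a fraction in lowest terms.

4/5

P(the display) = (1/2)·1 + (1/2)·(1/4) = 5/8.
By Bayes' rule, P(vigorous | the display) = (1/2) / (5/8) = 4/5.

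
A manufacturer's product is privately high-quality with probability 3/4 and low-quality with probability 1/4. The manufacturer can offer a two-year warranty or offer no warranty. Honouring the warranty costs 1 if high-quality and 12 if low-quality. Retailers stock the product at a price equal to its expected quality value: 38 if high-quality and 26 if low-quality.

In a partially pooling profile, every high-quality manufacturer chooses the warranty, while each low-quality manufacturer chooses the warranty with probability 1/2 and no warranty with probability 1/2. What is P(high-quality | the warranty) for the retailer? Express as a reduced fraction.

6/7

P(the warranty) = (3/4)·1 + (1/4)·(1/2) = 7/8.
By Bayes' rule, P(high-quality | the warranty) = (3/4) / (7/8) = 6/7.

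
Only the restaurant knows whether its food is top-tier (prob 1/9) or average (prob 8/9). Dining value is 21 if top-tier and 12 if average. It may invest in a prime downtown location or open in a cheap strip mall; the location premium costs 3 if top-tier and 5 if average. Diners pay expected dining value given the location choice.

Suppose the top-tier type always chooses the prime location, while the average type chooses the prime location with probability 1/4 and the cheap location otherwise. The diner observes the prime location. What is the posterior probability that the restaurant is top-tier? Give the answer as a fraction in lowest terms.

P(the prime location) = (1/9)·1 + (8/9)·(1/4) = 1/3.
By Bayes' rule, P(top-tier | the prime location) = (1/9) / (1/3) = 1/3.

1/3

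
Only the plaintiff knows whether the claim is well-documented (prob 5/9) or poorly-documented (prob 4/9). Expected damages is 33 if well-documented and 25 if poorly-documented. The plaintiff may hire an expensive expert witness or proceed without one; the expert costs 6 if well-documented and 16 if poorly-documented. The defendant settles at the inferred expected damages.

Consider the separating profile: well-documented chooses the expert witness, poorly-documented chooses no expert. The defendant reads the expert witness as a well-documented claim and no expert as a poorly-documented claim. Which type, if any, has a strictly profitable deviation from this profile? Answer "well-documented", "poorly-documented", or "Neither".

The expert witness pays 33; no expert pays 25.
well-documented: assigned the expert witness, nets 33 − 6 = 27; deviating to no expert nets 25.
poorly-documented: assigned no expert, nets 25; deviating to the expert witness nets 33 − 16 = 17.
Both types strictly prefer their assigned action; no profitable deviation.

Neither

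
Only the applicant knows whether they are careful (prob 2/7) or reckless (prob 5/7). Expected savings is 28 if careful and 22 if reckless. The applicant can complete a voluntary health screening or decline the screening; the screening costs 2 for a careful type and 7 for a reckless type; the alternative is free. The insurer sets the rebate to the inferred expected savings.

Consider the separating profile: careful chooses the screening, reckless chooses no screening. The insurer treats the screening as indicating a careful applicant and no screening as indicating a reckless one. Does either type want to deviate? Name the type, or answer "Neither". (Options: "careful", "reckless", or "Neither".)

Neither

The screening pays 28; no screening pays 22.
careful: assigned the screening, nets 28 − 2 = 26; deviating to no screening nets 22.
reckless: assigned no screening, nets 22; deviating to the screening nets 28 − 7 = 21.
Both types strictly prefer their assigned action; no profitable deviation.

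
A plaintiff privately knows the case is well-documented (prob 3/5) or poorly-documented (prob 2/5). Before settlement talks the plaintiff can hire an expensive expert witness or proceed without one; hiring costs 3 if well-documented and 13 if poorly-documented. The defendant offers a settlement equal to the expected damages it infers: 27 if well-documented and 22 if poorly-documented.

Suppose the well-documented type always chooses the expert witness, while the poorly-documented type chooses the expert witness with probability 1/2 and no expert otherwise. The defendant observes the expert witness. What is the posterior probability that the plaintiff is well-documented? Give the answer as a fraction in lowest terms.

3/4

P(the expert witness) = (3/5)·1 + (2/5)·(1/2) = 4/5.
By Bayes' rule, P(well-documented | the expert witness) = (3/5) / (4/5) = 3/4.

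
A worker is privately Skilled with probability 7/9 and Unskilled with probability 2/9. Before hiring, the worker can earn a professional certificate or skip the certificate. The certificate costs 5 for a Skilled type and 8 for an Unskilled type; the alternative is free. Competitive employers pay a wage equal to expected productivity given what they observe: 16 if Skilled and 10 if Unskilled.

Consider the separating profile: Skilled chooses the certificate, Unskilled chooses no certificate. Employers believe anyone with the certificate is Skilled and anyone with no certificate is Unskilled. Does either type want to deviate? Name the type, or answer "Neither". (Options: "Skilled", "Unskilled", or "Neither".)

The certificate pays 16; no certificate pays 10.
Skilled: assigned the certificate, nets 16 − 5 = 11; deviating to no certificate nets 10.
Unskilled: assigned no certificate, nets 10; deviating to the certificate nets 16 − 8 = 8.
Both types strictly prefer their assigned action; no profitable deviation.

Neither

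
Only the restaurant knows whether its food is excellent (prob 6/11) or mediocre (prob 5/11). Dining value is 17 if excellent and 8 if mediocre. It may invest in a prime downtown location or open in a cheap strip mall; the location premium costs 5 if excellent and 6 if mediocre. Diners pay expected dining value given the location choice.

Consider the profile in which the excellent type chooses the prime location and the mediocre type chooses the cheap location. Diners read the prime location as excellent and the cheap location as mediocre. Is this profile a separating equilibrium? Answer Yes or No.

Under these beliefs, the prime location earns price premium 17 and the cheap location earns price premium 8.
excellent: the prime location nets 17 − 5 = 12; the cheap location nets 8. excellent prefers the prime location.
mediocre: the prime location nets 17 − 6 = 11; the cheap location nets 8. mediocre would deviate to the prime location.
mediocre has a profitable deviation, so the profile is not an equilibrium.

No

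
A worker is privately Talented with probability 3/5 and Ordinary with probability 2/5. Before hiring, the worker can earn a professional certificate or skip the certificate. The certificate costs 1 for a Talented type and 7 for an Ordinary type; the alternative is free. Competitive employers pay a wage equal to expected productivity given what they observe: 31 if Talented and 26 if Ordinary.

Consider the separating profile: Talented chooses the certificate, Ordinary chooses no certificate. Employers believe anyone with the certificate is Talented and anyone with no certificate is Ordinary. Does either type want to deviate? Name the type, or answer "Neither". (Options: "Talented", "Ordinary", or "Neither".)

Neither

The certificate pays 31; no certificate pays 26.
Talented: assigned the certificate, nets 31 − 1 = 30; deviating to no certificate nets 26.
Ordinary: assigned no certificate, nets 26; deviating to the certificate nets 31 − 7 = 24.
Both types strictly prefer their assigned action; no profitable deviation.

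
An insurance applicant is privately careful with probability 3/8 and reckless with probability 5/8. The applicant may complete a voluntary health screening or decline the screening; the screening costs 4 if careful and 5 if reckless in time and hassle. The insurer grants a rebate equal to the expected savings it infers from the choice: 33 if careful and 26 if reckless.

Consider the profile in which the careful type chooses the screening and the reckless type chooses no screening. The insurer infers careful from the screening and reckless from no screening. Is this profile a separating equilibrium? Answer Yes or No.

Under these beliefs, the screening earns rebate 33 and no screening earns rebate 26.
careful: the screening nets 33 − 4 = 29; no screening nets 26. careful prefers the screening.
reckless: the screening nets 33 − 5 = 28; no screening nets 26. reckless would deviate to the screening.
reckless has a profitable deviation, so the profile is not an equilibrium.

No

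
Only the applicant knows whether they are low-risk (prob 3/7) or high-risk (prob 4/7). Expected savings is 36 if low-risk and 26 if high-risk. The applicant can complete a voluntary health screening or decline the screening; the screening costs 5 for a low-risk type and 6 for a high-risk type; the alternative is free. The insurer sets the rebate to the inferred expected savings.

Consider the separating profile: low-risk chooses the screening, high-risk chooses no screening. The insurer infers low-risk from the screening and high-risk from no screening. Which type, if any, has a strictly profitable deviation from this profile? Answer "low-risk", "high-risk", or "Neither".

high-risk

The screening pays 36; no screening pays 26.
low-risk: assigned the screening, nets 36 − 5 = 31; deviating to no screening nets 26.
high-risk: assigned no screening, nets 26; deviating to the screening nets 36 − 6 = 30.
The high-risk type gains 4 by deviating.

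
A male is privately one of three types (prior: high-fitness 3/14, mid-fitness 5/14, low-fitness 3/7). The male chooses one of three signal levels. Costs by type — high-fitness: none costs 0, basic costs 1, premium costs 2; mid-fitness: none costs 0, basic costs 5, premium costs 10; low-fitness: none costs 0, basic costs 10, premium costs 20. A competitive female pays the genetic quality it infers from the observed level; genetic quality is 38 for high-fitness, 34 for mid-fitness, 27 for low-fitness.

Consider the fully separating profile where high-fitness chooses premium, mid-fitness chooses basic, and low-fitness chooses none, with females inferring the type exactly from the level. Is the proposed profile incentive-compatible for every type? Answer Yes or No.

Separating mating payoffs: premium → 38, basic → 34, none → 27.
high-fitness (assigned premium): none: 27 − 0 = 27; basic: 34 − 1 = 33; premium: 38 − 2 = 36. high-fitness stays.
mid-fitness (assigned basic): none: 27 − 0 = 27; basic: 34 − 5 = 29; premium: 38 − 10 = 28. mid-fitness stays.
low-fitness (assigned none): none: 27 − 0 = 27; basic: 34 − 10 = 24; premium: 38 − 20 = 18. low-fitness stays.
Every type prefers its assigned level; separation holds.

Yes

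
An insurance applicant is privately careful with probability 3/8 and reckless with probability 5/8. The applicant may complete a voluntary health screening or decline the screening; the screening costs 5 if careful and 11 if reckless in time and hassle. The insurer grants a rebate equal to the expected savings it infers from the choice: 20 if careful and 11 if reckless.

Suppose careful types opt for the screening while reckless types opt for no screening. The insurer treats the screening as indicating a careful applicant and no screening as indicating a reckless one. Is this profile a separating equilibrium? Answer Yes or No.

Under these beliefs, the screening earns rebate 20 and no screening earns rebate 11.
careful: the screening nets 20 − 5 = 15; no screening nets 11. careful prefers the screening.
reckless: the screening nets 20 − 11 = 9; no screening nets 11. reckless prefers no screening.
Neither type deviates, so the separating profile is an equilibrium.

Yes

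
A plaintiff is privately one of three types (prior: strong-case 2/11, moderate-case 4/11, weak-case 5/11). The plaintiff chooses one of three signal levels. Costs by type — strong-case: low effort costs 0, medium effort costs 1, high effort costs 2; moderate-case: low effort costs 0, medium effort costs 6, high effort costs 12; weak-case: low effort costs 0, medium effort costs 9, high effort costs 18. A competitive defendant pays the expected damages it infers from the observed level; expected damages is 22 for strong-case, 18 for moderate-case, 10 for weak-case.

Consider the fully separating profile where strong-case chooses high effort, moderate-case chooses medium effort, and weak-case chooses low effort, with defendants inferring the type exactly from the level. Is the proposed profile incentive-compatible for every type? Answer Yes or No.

Separating settlements: high effort → 22, medium effort → 18, low effort → 10.
strong-case (assigned high effort): low effort: 10 − 0 = 10; medium effort: 18 − 1 = 17; high effort: 22 − 2 = 20. strong-case stays.
moderate-case (assigned medium effort): low effort: 10 − 0 = 10; medium effort: 18 − 6 = 12; high effort: 22 − 12 = 10. moderate-case stays.
weak-case (assigned low effort): low effort: 10 − 0 = 10; medium effort: 18 − 9 = 9; high effort: 22 − 18 = 4. weak-case stays.
Every type prefers its assigned level; separation holds.

Yes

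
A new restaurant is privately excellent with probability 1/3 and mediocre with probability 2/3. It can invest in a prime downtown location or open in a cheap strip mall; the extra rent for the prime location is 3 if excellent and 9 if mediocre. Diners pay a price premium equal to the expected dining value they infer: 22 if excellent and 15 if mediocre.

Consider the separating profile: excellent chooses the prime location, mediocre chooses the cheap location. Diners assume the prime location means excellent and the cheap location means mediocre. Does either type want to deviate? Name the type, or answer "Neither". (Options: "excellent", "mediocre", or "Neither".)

Neither

The prime location pays 22; the cheap location pays 15.
excellent: assigned the prime location, nets 22 − 3 = 19; deviating to the cheap location nets 15.
mediocre: assigned the cheap location, nets 15; deviating to the prime location nets 22 − 9 = 13.
Both types strictly prefer their assigned action; no profitable deviation.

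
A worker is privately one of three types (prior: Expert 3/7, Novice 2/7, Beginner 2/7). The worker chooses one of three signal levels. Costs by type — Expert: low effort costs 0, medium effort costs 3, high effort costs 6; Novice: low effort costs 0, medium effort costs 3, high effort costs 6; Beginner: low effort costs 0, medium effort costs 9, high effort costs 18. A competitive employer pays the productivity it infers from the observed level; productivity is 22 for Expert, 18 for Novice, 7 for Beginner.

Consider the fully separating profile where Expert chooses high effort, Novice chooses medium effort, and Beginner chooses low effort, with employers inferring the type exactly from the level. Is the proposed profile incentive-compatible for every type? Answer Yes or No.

No

Separating wages: high effort → 22, medium effort → 18, low effort → 7.
Expert (assigned high effort): low effort: 7 − 0 = 7; medium effort: 18 − 3 = 15; high effort: 22 − 6 = 16. Expert stays.
Novice (assigned medium effort): low effort: 7 − 0 = 7; medium effort: 18 − 3 = 15; high effort: 22 − 6 = 16. Novice prefers high effort.
Beginner (assigned low effort): low effort: 7 − 0 = 7; medium effort: 18 − 9 = 9; high effort: 22 − 18 = 4. Beginner prefers medium effort.
At least one type deviates; the separating profile fails.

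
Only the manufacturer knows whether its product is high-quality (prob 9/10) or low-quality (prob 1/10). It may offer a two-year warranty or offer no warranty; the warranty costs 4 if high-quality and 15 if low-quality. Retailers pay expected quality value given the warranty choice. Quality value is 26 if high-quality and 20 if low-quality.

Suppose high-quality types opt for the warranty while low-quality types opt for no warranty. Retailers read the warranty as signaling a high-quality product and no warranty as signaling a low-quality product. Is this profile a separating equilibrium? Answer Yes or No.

Under these beliefs, the warranty earns price 26 and no warranty earns price 20.
high-quality: the warranty nets 26 − 4 = 22; no warranty nets 20. high-quality prefers the warranty.
low-quality: the warranty nets 26 − 15 = 11; no warranty nets 20. low-quality prefers no warranty.
Neither type deviates, so the separating profile is an equilibrium.

Yes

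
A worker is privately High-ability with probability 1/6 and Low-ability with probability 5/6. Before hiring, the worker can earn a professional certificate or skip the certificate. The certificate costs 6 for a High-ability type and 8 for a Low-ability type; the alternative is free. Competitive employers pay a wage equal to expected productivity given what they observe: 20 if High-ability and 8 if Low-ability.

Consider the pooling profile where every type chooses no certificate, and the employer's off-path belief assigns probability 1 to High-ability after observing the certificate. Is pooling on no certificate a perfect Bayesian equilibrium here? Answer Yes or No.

No

On path, the employer holds the prior and pays 1/6·20 + 5/6·8 = 10. Off path (the certificate), believing High-ability, it pays 20.
High-ability: no certificate nets 10; the certificate nets 20 − 6 = 14. High-ability would deviate.
Low-ability: no certificate nets 10; the certificate nets 20 − 8 = 12. Low-ability would deviate.
A type deviates, so pooling fails.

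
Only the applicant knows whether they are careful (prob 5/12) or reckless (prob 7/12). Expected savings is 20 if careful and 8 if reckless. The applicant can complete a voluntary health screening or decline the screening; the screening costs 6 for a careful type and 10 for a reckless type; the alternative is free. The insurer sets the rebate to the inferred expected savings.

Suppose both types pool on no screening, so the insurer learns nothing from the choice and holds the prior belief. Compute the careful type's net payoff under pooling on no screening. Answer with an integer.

13

Pooled rebate = 5/12·20 + 7/12·8 = 13.
careful pays no cost for no screening, so net payoff = 13.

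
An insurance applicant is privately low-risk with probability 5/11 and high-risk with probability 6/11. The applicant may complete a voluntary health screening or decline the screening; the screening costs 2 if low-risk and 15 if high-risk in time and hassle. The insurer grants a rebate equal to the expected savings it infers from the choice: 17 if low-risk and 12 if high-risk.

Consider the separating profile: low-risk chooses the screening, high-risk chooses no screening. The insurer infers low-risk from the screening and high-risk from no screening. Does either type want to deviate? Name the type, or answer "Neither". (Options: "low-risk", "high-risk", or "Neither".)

The screening pays 17; no screening pays 12.
low-risk: assigned the screening, nets 17 − 2 = 15; deviating to no screening nets 12.
high-risk: assigned no screening, nets 12; deviating to the screening nets 17 − 15 = 2.
Both types strictly prefer their assigned action; no profitable deviation.

Neither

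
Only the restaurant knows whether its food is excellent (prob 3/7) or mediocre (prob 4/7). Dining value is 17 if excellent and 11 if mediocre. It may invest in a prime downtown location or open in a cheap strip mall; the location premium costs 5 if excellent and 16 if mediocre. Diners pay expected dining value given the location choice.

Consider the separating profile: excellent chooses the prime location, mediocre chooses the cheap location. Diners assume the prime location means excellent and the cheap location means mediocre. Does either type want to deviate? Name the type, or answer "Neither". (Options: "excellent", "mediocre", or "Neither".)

Neither

The prime location pays 17; the cheap location pays 11.
excellent: assigned the prime location, nets 17 − 5 = 12; deviating to the cheap location nets 11.
mediocre: assigned the cheap location, nets 11; deviating to the prime location nets 17 − 16 = 1.
Both types strictly prefer their assigned action; no profitable deviation.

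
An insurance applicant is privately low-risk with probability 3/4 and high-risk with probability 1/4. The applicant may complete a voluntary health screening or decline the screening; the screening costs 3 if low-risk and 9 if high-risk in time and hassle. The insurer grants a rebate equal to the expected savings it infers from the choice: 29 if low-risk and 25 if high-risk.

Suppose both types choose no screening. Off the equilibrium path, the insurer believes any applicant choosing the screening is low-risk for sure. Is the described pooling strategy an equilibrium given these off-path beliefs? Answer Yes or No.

Yes

On path, the insurer holds the prior and pays 3/4·29 + 1/4·25 = 28. Off path (the screening), believing low-risk, it pays 29.
low-risk: no screening nets 28; the screening nets 29 − 3 = 26. low-risk stays.
high-risk: no screening nets 28; the screening nets 29 − 9 = 20. high-risk stays.
No type deviates, so pooling is sustained.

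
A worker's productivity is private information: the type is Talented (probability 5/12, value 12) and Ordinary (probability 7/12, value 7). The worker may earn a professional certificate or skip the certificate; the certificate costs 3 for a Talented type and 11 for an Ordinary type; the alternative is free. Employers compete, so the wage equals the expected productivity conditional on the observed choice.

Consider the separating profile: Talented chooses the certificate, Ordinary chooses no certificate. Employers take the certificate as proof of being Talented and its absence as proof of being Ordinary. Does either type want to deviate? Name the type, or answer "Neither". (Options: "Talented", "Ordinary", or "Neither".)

Neither

The certificate pays 12; no certificate pays 7.
Talented: assigned the certificate, nets 12 − 3 = 9; deviating to no certificate nets 7.
Ordinary: assigned no certificate, nets 7; deviating to the certificate nets 12 − 11 = 1.
Both types strictly prefer their assigned action; no profitable deviation.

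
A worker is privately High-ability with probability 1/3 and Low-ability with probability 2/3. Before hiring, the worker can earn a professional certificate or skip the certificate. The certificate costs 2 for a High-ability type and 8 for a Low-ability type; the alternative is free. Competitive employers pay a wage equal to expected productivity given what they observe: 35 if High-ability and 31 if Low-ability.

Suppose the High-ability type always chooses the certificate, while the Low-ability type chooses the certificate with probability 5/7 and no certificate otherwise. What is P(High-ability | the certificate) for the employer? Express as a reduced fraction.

7/17

P(the certificate) = (1/3)·1 + (2/3)·(5/7) = 17/21.
By Bayes' rule, P(High-ability | the certificate) = (1/3) / (17/21) = 7/17.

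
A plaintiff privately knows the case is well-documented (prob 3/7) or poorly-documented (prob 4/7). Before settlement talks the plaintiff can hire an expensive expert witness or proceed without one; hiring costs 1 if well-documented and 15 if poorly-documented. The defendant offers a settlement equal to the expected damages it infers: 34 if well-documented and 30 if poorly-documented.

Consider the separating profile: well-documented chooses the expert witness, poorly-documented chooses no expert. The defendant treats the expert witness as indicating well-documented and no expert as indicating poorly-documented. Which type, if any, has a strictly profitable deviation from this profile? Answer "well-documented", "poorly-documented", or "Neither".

The expert witness pays 34; no expert pays 30.
well-documented: assigned the expert witness, nets 34 − 1 = 33; deviating to no expert nets 30.
poorly-documented: assigned no expert, nets 30; deviating to the expert witness nets 34 − 15 = 19.
Both types strictly prefer their assigned action; no profitable deviation.

Neither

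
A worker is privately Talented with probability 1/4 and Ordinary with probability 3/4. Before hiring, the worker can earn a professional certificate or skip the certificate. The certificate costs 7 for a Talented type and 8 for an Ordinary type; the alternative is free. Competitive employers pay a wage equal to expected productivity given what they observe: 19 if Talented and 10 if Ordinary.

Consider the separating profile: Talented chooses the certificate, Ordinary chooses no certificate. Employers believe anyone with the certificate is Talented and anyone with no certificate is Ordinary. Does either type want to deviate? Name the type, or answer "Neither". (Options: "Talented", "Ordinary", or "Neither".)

The certificate pays 19; no certificate pays 10.
Talented: assigned the certificate, nets 19 − 7 = 12; deviating to no certificate nets 10.
Ordinary: assigned no certificate, nets 10; deviating to the certificate nets 19 − 8 = 11.
The Ordinary type gains 1 by deviating.

Ordinary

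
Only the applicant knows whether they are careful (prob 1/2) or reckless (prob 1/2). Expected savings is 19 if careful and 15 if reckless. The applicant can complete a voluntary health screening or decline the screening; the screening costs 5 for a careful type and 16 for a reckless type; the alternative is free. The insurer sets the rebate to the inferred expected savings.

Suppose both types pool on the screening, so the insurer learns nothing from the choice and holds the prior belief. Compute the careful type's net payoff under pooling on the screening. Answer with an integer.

12

Pooled rebate = 1/2·19 + 1/2·15 = 17.
careful pays cost 5 for the screening, so net payoff = 17 − 5 = 12.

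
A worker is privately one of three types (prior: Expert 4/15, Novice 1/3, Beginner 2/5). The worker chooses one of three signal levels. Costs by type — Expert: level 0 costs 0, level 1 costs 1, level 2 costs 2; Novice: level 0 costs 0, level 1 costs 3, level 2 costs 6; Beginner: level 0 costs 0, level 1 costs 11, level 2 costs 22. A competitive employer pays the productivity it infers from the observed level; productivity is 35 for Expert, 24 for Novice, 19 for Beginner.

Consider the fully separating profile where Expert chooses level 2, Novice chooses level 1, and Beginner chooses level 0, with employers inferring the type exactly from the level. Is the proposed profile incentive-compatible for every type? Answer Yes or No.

Separating wages: level 2 → 35, level 1 → 24, level 0 → 19.
Expert (assigned level 2): level 0: 19 − 0 = 19; level 1: 24 − 1 = 23; level 2: 35 − 2 = 33. Expert stays.
Novice (assigned level 1): level 0: 19 − 0 = 19; level 1: 24 − 3 = 21; level 2: 35 − 6 = 29. Novice prefers level 2.
Beginner (assigned level 0): level 0: 19 − 0 = 19; level 1: 24 − 11 = 13; level 2: 35 − 22 = 13. Beginner stays.
At least one type deviates; the separating profile fails.

No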